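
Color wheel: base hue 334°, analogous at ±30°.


Base hue: 334°
Left analog: (334 - 30) mod 360 = 304°
Right analog: (334 + 30) mod 360 = 4°
Analogous hues = 304° and 4°


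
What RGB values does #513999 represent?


51 → 81 (R)
39 → 57 (G)
99 → 153 (B)
= RGB(81, 57, 153)


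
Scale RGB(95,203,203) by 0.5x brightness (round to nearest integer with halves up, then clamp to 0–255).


Multiply each channel by 0.5, round half up, clamp to [0, 255]
R: 95×0.5 = 47.5 → round → 48
G: 203×0.5 = 101.5 → round → 102
B: 203×0.5 = 101.5 → round → 102
= RGB(48, 102, 102)


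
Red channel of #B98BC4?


Color: #B98BC4
R = B9 = 185
G = 8B = 139
B = C4 = 196
Red = 185


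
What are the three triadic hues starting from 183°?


Triadic: equally spaced at 120° intervals
H1 = 183°
H2 = (183 + 120) mod 360 = 303°
H3 = (183 + 240) mod 360 = 63°
Triadic = 183°, 303°, 63°


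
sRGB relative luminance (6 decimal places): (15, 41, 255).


Linearize each channel (sRGB transfer function): c = v/255; c_lin = c/12.92 if c ≤ 0.04045, else ((c+0.055)/1.055)^2.4
  R: 15/255 ≈ 0.058824 > 0.04045 → ((0.058824+0.055)/1.055)^2.4 ≈ 0.004777
  G: 41/255 ≈ 0.160784 > 0.04045 → ((0.160784+0.055)/1.055)^2.4 ≈ 0.022174
  B: 255/255 ≈ 1.000000 > 0.04045 → ((1.000000+0.055)/1.055)^2.4 ≈ 1.000000
R_lin = 0.004777, G_lin = 0.022174, B_lin = 1.000000
L = 0.2126×R + 0.7152×G + 0.0722×B
L = 0.2126×0.004777 + 0.7152×0.022174 + 0.0722×1.000000
L ≈ 0.089074


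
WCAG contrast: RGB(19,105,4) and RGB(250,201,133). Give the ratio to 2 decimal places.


Linearize each sRGB channel c=v/255: c/12.92 if c ≤ 0.04045 else ((c+0.055)/1.055)^2.4
L = 0.2126×R_lin + 0.7152×G_lin + 0.0722×B_lin
Color 1 (19,105,4):
  R=19: 19/255≈0.0745 > 0.04045 → ((0.0745+0.055)/1.055)^2.4 ≈ 0.00651
  G=105: 105/255≈0.4118 > 0.04045 → ((0.4118+0.055)/1.055)^2.4 ≈ 0.14126
  B=4: 4/255≈0.0157 ≤ 0.04045 → 0.0157/12.92 ≈ 0.00121
  L1 = 0.2126×0.00651 + 0.7152×0.14126 + 0.0722×0.00121 ≈ 0.10250
Color 2 (250,201,133):
  R=250: 250/255≈0.9804 > 0.04045 → ((0.9804+0.055)/1.055)^2.4 ≈ 0.95597
  G=201: 201/255≈0.7882 > 0.04045 → ((0.7882+0.055)/1.055)^2.4 ≈ 0.58408
  B=133: 133/255≈0.5216 > 0.04045 → ((0.5216+0.055)/1.055)^2.4 ≈ 0.23455
  L2 = 0.2126×0.95597 + 0.7152×0.58408 + 0.0722×0.23455 ≈ 0.63791
Lighter = 0.63791, Darker = 0.10250
Ratio = (L_lighter + 0.05) / (L_darker + 0.05)
Ratio = (0.63791 + 0.05) / (0.10250 + 0.05) = 0.68791 / 0.15250 ≈ 4.5108
Ratio ≈ 4.51:1


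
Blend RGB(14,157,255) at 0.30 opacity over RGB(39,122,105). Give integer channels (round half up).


C = α×F + (1-α)×B, with 1-α = 0.70
R: 0.30×14 + 0.70×39 = 4.20 + 27.30 = 31.50 → 32
G: 0.30×157 + 0.70×122 = 47.10 + 85.40 = 132.50 → 133
B: 0.30×255 + 0.70×105 = 76.50 + 73.50 = 150.00 → 150
= RGB(32, 133, 150)


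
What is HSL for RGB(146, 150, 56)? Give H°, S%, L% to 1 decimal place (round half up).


Normalize: R'=146/255≈0.5725, G'=150/255≈0.5882, B'=56/255≈0.2196
Max=150/255, Min=56/255, Δ=Max-Min=94/255
L = (Max+Min)/2 = (150+56)/510 = 206/510 = 0.40392… → L = 40.4%
L ≤ 0.5 → S = Δ/(Max+Min) = 94/(150+56) = 94/206 = 0.45631… → S = 45.6%
(the 1/255 factors cancel in S and H, so raw channel differences can be used)
Max is G' → H = 60 × ((B-R)/Δ + 2) = 60 × ((56-146)/94 + 2)
  -90/94 + 2 = -0.9574… + 2 = 1.0425…
  H = 60 × 1.0425… = 62.553…° → H = 62.6°
= HSL(62.6°, 45.6%, 40.4%)


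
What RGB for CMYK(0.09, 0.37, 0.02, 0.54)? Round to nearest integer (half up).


R = 255 × (1-C) × (1-K) = 255 × 0.91 × 0.46 = 106.743 → 107
G = 255 × (1-M) × (1-K) = 255 × 0.63 × 0.46 = 73.899 → 74
B = 255 × (1-Y) × (1-K) = 255 × 0.98 × 0.46 = 114.954 → 115
= RGB(107, 74, 115)


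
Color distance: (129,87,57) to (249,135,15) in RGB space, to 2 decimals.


d = √[(R₁-R₂)² + (G₁-G₂)² + (B₁-B₂)²]
d = √[(129-249)² + (87-135)² + (57-15)²]
d = √[14400 + 2304 + 1764]
d = √18468
d ≈ 135.90


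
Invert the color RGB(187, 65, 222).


Invert: (255-R, 255-G, 255-B)
R: 255-187 = 68
G: 255-65 = 190
B: 255-222 = 33
= RGB(68, 190, 33)


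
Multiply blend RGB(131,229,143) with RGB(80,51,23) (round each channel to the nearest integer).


Multiply: C = A×B/255, rounded to nearest integer
R: 131×80/255 = 10480/255 ≈ 41.098 → 41
G: 229×51/255 = 11679/255 ≈ 45.800 → 46
B: 143×23/255 = 3289/255 ≈ 12.898 → 13
= RGB(41, 46, 13)


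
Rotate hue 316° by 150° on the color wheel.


New hue = (H + rotation) mod 360
New hue = (316 + 150) mod 360
= 466 mod 360
= 106°


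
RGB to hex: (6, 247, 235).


R = 6 → 06 (hex)
G = 247 → F7 (hex)
B = 235 → EB (hex)
Hex = #06F7EB


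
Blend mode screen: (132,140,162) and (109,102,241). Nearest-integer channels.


Screen: C = 255 - (255-A)×(255-B)/255, rounded to nearest integer
R: 255 - (255-132)×(255-109)/255 = 255 - 17958/255 ≈ 255 - 70.424 = 184.576 → 185
G: 255 - (255-140)×(255-102)/255 = 255 - 17595/255 ≈ 255 - 69.000 = 186.000 → 186
B: 255 - (255-162)×(255-241)/255 = 255 - 1302/255 ≈ 255 - 5.106 = 249.894 → 250
= RGB(185, 186, 250)


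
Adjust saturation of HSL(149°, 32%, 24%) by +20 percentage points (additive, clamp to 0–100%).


Original S = 32%
Adjustment = +20 percentage points
New S = 32 + (20) = 52
Clamp to [0, 100] → 52
= HSL(149°, 52%, 24%)


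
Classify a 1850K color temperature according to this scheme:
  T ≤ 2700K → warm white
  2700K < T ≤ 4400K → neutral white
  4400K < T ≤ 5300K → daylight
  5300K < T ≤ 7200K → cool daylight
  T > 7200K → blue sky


Temperature: 1850K
1850K ≤ 2700K → warm white
Classification: warm white


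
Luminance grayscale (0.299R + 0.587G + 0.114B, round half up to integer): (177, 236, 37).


Gray = 0.299×R + 0.587×G + 0.114×B
Gray = 0.299×177 + 0.587×236 + 0.114×37
Gray = 52.923 + 138.532 + 4.218
Gray = 195.673 → round half up → 196
Gray = 196


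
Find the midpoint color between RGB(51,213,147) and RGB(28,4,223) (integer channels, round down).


Midpoint: each channel = ⌊(C₁+C₂)/2⌋
R: ⌊(51+28)/2⌋ = 39
G: ⌊(213+4)/2⌋ = 108
B: ⌊(147+223)/2⌋ = 185
= RGB(39, 108, 185)


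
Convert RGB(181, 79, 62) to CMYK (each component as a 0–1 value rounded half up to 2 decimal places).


R'=181/255≈0.7098, G'=79/255≈0.3098, B'=62/255≈0.2431
K = 1 - max(R',G',B') = 1 - 181/255 = 74/255 = 0.29019… → 0.29
(1-R'-K)/(1-K) simplifies to (max-R)/max with max = 181:
C = (181-181)/181 = 0/181 = 0 → 0.00
M = (181-79)/181 = 102/181 = 0.56353… → 0.56
Y = (181-62)/181 = 119/181 = 0.65745… → 0.66
= CMYK(0.00, 0.56, 0.66, 0.29)


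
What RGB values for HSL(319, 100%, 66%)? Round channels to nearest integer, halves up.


H=319°, S=1.00, L=0.66
C = (1-|2L-1|)×S = (1-|0.32|)×1.00 = 0.68
H' = H/60 = 319/60 ≈ 5.3167; X = C×(1-|H' mod 2 - 1|) ≈ 0.4647
m = L - C/2 = 0.66 - 0.34 = 0.32
Sector ⌊H'⌋ = 5 → (R',G',B') = (0.68, 0.0, ≈0.4647)
RGB = ((R'+m)×255, (G'+m)×255, (B'+m)×255) = (255.0, 81.6, 200.09)
Round half up → RGB(255, 82, 200)


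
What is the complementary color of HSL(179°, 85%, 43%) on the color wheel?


Complement = opposite side of color wheel = hue + 180°
H' = (179 + 180) mod 360 = 359°
S and L unchanged.
= HSL(359°, 85%, 43%)


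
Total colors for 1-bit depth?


Colors = 2^bits = 2^1
= 2 colors


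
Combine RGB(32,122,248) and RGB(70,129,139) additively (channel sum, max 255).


Additive: each channel = min(255, C₁+C₂)
R: 32+70 = 102 → 102
G: 122+129 = 251 → 251
B: 248+139 = 387 → 255
= RGB(102, 251, 255)


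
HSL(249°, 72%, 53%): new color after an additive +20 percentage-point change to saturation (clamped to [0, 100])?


Original S = 72%
Adjustment = +20 percentage points
New S = 72 + (20) = 92
Clamp to [0, 100] → 92
= HSL(249°, 92%, 53%)


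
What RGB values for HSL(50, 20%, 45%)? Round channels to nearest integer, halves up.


H=50°, S=0.20, L=0.45
C = (1-|2L-1|)×S = (1-|-0.10|)×0.20 = 0.18
H' = H/60 = 50/60 ≈ 0.8333; X = C×(1-|H' mod 2 - 1|) = 0.15
m = L - C/2 = 0.45 - 0.09 = 0.36
Sector ⌊H'⌋ = 0 → (R',G',B') = (0.18, 0.15, 0.0)
RGB = ((R'+m)×255, (G'+m)×255, (B'+m)×255) = (137.7, 130.05, 91.8)
Round half up → RGB(138, 130, 92)


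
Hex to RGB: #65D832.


65 → 101 (R)
D8 → 216 (G)
32 → 50 (B)
= RGB(101, 216, 50)


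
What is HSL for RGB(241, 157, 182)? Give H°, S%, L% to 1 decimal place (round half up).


Normalize: R'=241/255≈0.9451, G'=157/255≈0.6157, B'=182/255≈0.7137
Max=241/255, Min=157/255, Δ=Max-Min=84/255
L = (Max+Min)/2 = (241+157)/510 = 398/510 = 0.78039… → L = 78.0%
L > 0.5 → S = Δ/(2-Max-Min) = 84/(510-241-157) = 84/112 = 0.75 → S = 75.0%
(the 1/255 factors cancel in S and H, so raw channel differences can be used)
Max is R' → H = 60 × (((G-B)/Δ) mod 6) = 60 × (((157-182)/84) mod 6)
  (-25)/84 = -0.2976…; negative, so add 6 → 5.7023…
  H = 60 × 5.7023… = 342.142…° → H = 342.1°
= HSL(342.1°, 75.0%, 78.0%)


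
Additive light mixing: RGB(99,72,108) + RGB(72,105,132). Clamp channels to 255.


Additive: each channel = min(255, C₁+C₂)
R: 99+72 = 171 → 171
G: 72+105 = 177 → 177
B: 108+132 = 240 → 240
= RGB(171, 177, 240)


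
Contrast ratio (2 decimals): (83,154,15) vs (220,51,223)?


Linearize each sRGB channel c=v/255: c/12.92 if c ≤ 0.04045 else ((c+0.055)/1.055)^2.4
L = 0.2126×R_lin + 0.7152×G_lin + 0.0722×B_lin
Color 1 (83,154,15):
  R=83: 83/255≈0.3255 > 0.04045 → ((0.3255+0.055)/1.055)^2.4 ≈ 0.08650
  G=154: 154/255≈0.6039 > 0.04045 → ((0.6039+0.055)/1.055)^2.4 ≈ 0.32314
  B=15: 15/255≈0.0588 > 0.04045 → ((0.0588+0.055)/1.055)^2.4 ≈ 0.00478
  L1 = 0.2126×0.08650 + 0.7152×0.32314 + 0.0722×0.00478 ≈ 0.24985
Color 2 (220,51,223):
  R=220: 220/255≈0.8627 > 0.04045 → ((0.8627+0.055)/1.055)^2.4 ≈ 0.71569
  G=51: 51/255≈0.2000 > 0.04045 → ((0.2000+0.055)/1.055)^2.4 ≈ 0.03310
  B=223: 223/255≈0.8745 > 0.04045 → ((0.8745+0.055)/1.055)^2.4 ≈ 0.73791
  L2 = 0.2126×0.71569 + 0.7152×0.03310 + 0.0722×0.73791 ≈ 0.22911
Lighter = 0.24985, Darker = 0.22911
Ratio = (L_lighter + 0.05) / (L_darker + 0.05)
Ratio = (0.24985 + 0.05) / (0.22911 + 0.05) = 0.29985 / 0.27911 ≈ 1.0743
Ratio ≈ 1.07:1


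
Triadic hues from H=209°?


Triadic: equally spaced at 120° intervals
H1 = 209°
H2 = (209 + 120) mod 360 = 329°
H3 = (209 + 240) mod 360 = 89°
Triadic = 209°, 329°, 89°


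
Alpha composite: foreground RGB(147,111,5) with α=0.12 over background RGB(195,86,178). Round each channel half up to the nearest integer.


C = α×F + (1-α)×B, with 1-α = 0.88
R: 0.12×147 + 0.88×195 = 17.64 + 171.60 = 189.24 → 189
G: 0.12×111 + 0.88×86 = 13.32 + 75.68 = 89.00 → 89
B: 0.12×5 + 0.88×178 = 0.60 + 156.64 = 157.24 → 157
= RGB(189, 89, 157)


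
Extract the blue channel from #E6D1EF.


Color: #E6D1EF
R = E6 = 230
G = D1 = 209
B = EF = 239
Blue = 239


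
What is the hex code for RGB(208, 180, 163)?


R = 208 → D0 (hex)
G = 180 → B4 (hex)
B = 163 → A3 (hex)
Hex = #D0B4A3


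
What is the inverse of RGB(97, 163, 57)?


Invert: (255-R, 255-G, 255-B)
R: 255-97 = 158
G: 255-163 = 92
B: 255-57 = 198
= RGB(158, 92, 198)


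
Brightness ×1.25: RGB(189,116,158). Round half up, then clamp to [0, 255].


Multiply each channel by 1.25, round half up, clamp to [0, 255]
R: 189×1.25 = 236.25 → round → 236
G: 116×1.25 = 145
B: 158×1.25 = 197.5 → round → 198
= RGB(236, 145, 198)


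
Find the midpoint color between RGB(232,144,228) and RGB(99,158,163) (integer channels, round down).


Midpoint: each channel = ⌊(C₁+C₂)/2⌋
R: ⌊(232+99)/2⌋ = 165
G: ⌊(144+158)/2⌋ = 151
B: ⌊(228+163)/2⌋ = 195
= RGB(165, 151, 195)


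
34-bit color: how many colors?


Colors = 2^bits = 2^34
= 17,179,869,184 colors


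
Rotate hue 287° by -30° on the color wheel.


New hue = (H + rotation) mod 360
New hue = (287 -30) mod 360
= 257 mod 360
= 257°


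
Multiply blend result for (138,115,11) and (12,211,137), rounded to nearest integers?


Multiply: C = A×B/255, rounded to nearest integer
R: 138×12/255 = 1656/255 ≈ 6.494 → 6
G: 115×211/255 = 24265/255 ≈ 95.157 → 95
B: 11×137/255 = 1507/255 ≈ 5.910 → 6
= RGB(6, 95, 6)


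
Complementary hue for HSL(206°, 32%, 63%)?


Complement = opposite side of color wheel = hue + 180°
H' = (206 + 180) mod 360 = 26°
S and L unchanged.
= HSL(26°, 32%, 63%)


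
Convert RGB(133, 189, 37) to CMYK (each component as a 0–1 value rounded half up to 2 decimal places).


R'=133/255≈0.5216, G'=189/255≈0.7412, B'=37/255≈0.1451
K = 1 - max(R',G',B') = 1 - 189/255 = 66/255 = 0.25882… → 0.26
(1-R'-K)/(1-K) simplifies to (max-R)/max with max = 189:
C = (189-133)/189 = 56/189 = 0.29629… → 0.30
M = (189-189)/189 = 0/189 = 0 → 0.00
Y = (189-37)/189 = 152/189 = 0.80423… → 0.80
= CMYK(0.30, 0.00, 0.80, 0.26)


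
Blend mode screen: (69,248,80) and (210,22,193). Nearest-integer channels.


Screen: C = 255 - (255-A)×(255-B)/255, rounded to nearest integer
R: 255 - (255-69)×(255-210)/255 = 255 - 8370/255 ≈ 255 - 32.824 = 222.176 → 222
G: 255 - (255-248)×(255-22)/255 = 255 - 1631/255 ≈ 255 - 6.396 = 248.604 → 249
B: 255 - (255-80)×(255-193)/255 = 255 - 10850/255 ≈ 255 - 42.549 = 212.451 → 212
= RGB(222, 249, 212)


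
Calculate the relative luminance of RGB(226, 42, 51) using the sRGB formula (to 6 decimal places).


Linearize each channel (sRGB transfer function): c = v/255; c_lin = c/12.92 if c ≤ 0.04045, else ((c+0.055)/1.055)^2.4
  R: 226/255 ≈ 0.886275 > 0.04045 → ((0.886275+0.055)/1.055)^2.4 ≈ 0.760525
  G: 42/255 ≈ 0.164706 > 0.04045 → ((0.164706+0.055)/1.055)^2.4 ≈ 0.023153
  B: 51/255 ≈ 0.200000 > 0.04045 → ((0.200000+0.055)/1.055)^2.4 ≈ 0.033105
R_lin = 0.760525, G_lin = 0.023153, B_lin = 0.033105
L = 0.2126×R + 0.7152×G + 0.0722×B
L = 0.2126×0.760525 + 0.7152×0.023153 + 0.0722×0.033105
L ≈ 0.180637


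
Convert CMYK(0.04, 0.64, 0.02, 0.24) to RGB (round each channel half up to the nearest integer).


R = 255 × (1-C) × (1-K) = 255 × 0.96 × 0.76 = 186.048 → 186
G = 255 × (1-M) × (1-K) = 255 × 0.36 × 0.76 = 69.768 → 70
B = 255 × (1-Y) × (1-K) = 255 × 0.98 × 0.76 = 189.924 → 190
= RGB(186, 70, 190)


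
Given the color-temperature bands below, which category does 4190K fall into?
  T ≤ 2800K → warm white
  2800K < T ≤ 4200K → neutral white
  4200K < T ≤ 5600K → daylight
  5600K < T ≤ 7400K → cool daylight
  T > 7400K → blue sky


Temperature: 4190K
2800K < 4190K ≤ 4200K → neutral white
Classification: neutral white


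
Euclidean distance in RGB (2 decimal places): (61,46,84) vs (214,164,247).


d = √[(R₁-R₂)² + (G₁-G₂)² + (B₁-B₂)²]
d = √[(61-214)² + (46-164)² + (84-247)²]
d = √[23409 + 13924 + 26569]
d = √63902
d ≈ 252.79


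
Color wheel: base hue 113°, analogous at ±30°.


Base hue: 113°
Left analog: (113 - 30) mod 360 = 83°
Right analog: (113 + 30) mod 360 = 143°
Analogous hues = 83° and 143°


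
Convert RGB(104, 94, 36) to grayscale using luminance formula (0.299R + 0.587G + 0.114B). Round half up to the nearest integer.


Gray = 0.299×R + 0.587×G + 0.114×B
Gray = 0.299×104 + 0.587×94 + 0.114×36
Gray = 31.096 + 55.178 + 4.104
Gray = 90.378 → round half up → 90
Gray = 90


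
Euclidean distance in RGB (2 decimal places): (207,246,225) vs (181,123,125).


d = √[(R₁-R₂)² + (G₁-G₂)² + (B₁-B₂)²]
d = √[(207-181)² + (246-123)² + (225-125)²]
d = √[676 + 15129 + 10000]
d = √25805
d ≈ 160.64


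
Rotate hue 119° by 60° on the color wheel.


New hue = (H + rotation) mod 360
New hue = (119 + 60) mod 360
= 179 mod 360
= 179°


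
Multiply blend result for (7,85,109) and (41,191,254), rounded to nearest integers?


Multiply: C = A×B/255, rounded to nearest integer
R: 7×41/255 = 287/255 ≈ 1.125 → 1
G: 85×191/255 = 16235/255 ≈ 63.667 → 64
B: 109×254/255 = 27686/255 ≈ 108.573 → 109
= RGB(1, 64, 109)


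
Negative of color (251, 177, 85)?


Invert: (255-R, 255-G, 255-B)
R: 255-251 = 4
G: 255-177 = 78
B: 255-85 = 170
= RGB(4, 78, 170)


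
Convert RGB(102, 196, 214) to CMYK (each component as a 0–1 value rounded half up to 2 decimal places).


R'=102/255≈0.4000, G'=196/255≈0.7686, B'=214/255≈0.8392
K = 1 - max(R',G',B') = 1 - 214/255 = 41/255 = 0.16078… → 0.16
(1-R'-K)/(1-K) simplifies to (max-R)/max with max = 214:
C = (214-102)/214 = 112/214 = 0.52336… → 0.52
M = (214-196)/214 = 18/214 = 0.08411… → 0.08
Y = (214-214)/214 = 0/214 = 0 → 0.00
= CMYK(0.52, 0.08, 0.00, 0.16)


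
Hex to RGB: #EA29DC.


EA → 234 (R)
29 → 41 (G)
DC → 220 (B)
= RGB(234, 41, 220)


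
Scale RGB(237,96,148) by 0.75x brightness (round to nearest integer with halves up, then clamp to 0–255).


Multiply each channel by 0.75, round half up, clamp to [0, 255]
R: 237×0.75 = 177.75 → round → 178
G: 96×0.75 = 72
B: 148×0.75 = 111
= RGB(178, 72, 111)


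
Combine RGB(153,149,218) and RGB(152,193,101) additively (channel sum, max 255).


Additive: each channel = min(255, C₁+C₂)
R: 153+152 = 305 → 255
G: 149+193 = 342 → 255
B: 218+101 = 319 → 255
= RGB(255, 255, 255)


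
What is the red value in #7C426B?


Color: #7C426B
R = 7C = 124
G = 42 = 66
B = 6B = 107
Red = 124


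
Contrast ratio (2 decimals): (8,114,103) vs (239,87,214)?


Linearize each sRGB channel c=v/255: c/12.92 if c ≤ 0.04045 else ((c+0.055)/1.055)^2.4
L = 0.2126×R_lin + 0.7152×G_lin + 0.0722×B_lin
Color 1 (8,114,103):
  R=8: 8/255≈0.0314 ≤ 0.04045 → 0.0314/12.92 ≈ 0.00243
  G=114: 114/255≈0.4471 > 0.04045 → ((0.4471+0.055)/1.055)^2.4 ≈ 0.16827
  B=103: 103/255≈0.4039 > 0.04045 → ((0.4039+0.055)/1.055)^2.4 ≈ 0.13563
  L1 = 0.2126×0.00243 + 0.7152×0.16827 + 0.0722×0.13563 ≈ 0.13066
Color 2 (239,87,214):
  R=239: 239/255≈0.9373 > 0.04045 → ((0.9373+0.055)/1.055)^2.4 ≈ 0.86316
  G=87: 87/255≈0.3412 > 0.04045 → ((0.3412+0.055)/1.055)^2.4 ≈ 0.09531
  B=214: 214/255≈0.8392 > 0.04045 → ((0.8392+0.055)/1.055)^2.4 ≈ 0.67244
  L2 = 0.2126×0.86316 + 0.7152×0.09531 + 0.0722×0.67244 ≈ 0.30022
Lighter = 0.30022, Darker = 0.13066
Ratio = (L_lighter + 0.05) / (L_darker + 0.05)
Ratio = (0.30022 + 0.05) / (0.13066 + 0.05) = 0.35022 / 0.18066 ≈ 1.9386
Ratio ≈ 1.94:1


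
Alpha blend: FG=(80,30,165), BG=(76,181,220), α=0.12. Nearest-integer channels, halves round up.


C = α×F + (1-α)×B, with 1-α = 0.88
R: 0.12×80 + 0.88×76 = 9.60 + 66.88 = 76.48 → 76
G: 0.12×30 + 0.88×181 = 3.60 + 159.28 = 162.88 → 163
B: 0.12×165 + 0.88×220 = 19.80 + 193.60 = 213.40 → 213
= RGB(76, 163, 213)


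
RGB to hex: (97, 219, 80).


R = 97 → 61 (hex)
G = 219 → DB (hex)
B = 80 → 50 (hex)
Hex = #61DB50


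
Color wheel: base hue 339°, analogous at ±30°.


Base hue: 339°
Left analog: (339 - 30) mod 360 = 309°
Right analog: (339 + 30) mod 360 = 9°
Analogous hues = 309° and 9°


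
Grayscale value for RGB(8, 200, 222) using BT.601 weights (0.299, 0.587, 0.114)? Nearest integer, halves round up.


Gray = 0.299×R + 0.587×G + 0.114×B
Gray = 0.299×8 + 0.587×200 + 0.114×222
Gray = 2.392 + 117.400 + 25.308
Gray = 145.100 → round half up → 145
Gray = 145


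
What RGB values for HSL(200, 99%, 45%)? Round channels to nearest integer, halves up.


H=200°, S=0.99, L=0.45
C = (1-|2L-1|)×S = (1-|-0.10|)×0.99 = 0.891
H' = H/60 = 200/60 ≈ 3.3333; X = C×(1-|H' mod 2 - 1|) = 0.594
m = L - C/2 = 0.45 - 0.4455 = 0.0045
Sector ⌊H'⌋ = 3 → (R',G',B') = (0.0, 0.594, 0.891)
RGB = ((R'+m)×255, (G'+m)×255, (B'+m)×255) = (1.1475, 152.6175, 228.3525)
Round half up → RGB(1, 153, 228)


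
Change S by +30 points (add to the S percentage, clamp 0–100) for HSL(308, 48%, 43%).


Original S = 48%
Adjustment = +30 percentage points
New S = 48 + (30) = 78
Clamp to [0, 100] → 78
= HSL(308°, 78%, 43%)


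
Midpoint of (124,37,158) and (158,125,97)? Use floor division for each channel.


Midpoint: each channel = ⌊(C₁+C₂)/2⌋
R: ⌊(124+158)/2⌋ = 141
G: ⌊(37+125)/2⌋ = 81
B: ⌊(158+97)/2⌋ = 127
= RGB(141, 81, 127)


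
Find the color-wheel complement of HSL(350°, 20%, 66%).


Complement = opposite side of color wheel = hue + 180°
H' = (350 + 180) mod 360 = 170°
S and L unchanged.
= HSL(170°, 20%, 66%)


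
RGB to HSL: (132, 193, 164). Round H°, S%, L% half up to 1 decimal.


Normalize: R'=132/255≈0.5176, G'=193/255≈0.7569, B'=164/255≈0.6431
Max=193/255, Min=132/255, Δ=Max-Min=61/255
L = (Max+Min)/2 = (193+132)/510 = 325/510 = 0.63725… → L = 63.7%
L > 0.5 → S = Δ/(2-Max-Min) = 61/(510-193-132) = 61/185 = 0.32972… → S = 33.0%
(the 1/255 factors cancel in S and H, so raw channel differences can be used)
Max is G' → H = 60 × ((B-R)/Δ + 2) = 60 × ((164-132)/61 + 2)
  32/61 + 2 = 0.5245… + 2 = 2.5245…
  H = 60 × 2.5245… = 151.475…° → H = 151.5°
= HSL(151.5°, 33.0%, 63.7%)


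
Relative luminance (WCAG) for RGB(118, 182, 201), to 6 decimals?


Linearize each channel (sRGB transfer function): c = v/255; c_lin = c/12.92 if c ≤ 0.04045, else ((c+0.055)/1.055)^2.4
  R: 118/255 ≈ 0.462745 > 0.04045 → ((0.462745+0.055)/1.055)^2.4 ≈ 0.181164
  G: 182/255 ≈ 0.713725 > 0.04045 → ((0.713725+0.055)/1.055)^2.4 ≈ 0.467784
  B: 201/255 ≈ 0.788235 > 0.04045 → ((0.788235+0.055)/1.055)^2.4 ≈ 0.584078
R_lin = 0.181164, G_lin = 0.467784, B_lin = 0.584078
L = 0.2126×R + 0.7152×G + 0.0722×B
L = 0.2126×0.181164 + 0.7152×0.467784 + 0.0722×0.584078
L ≈ 0.415245


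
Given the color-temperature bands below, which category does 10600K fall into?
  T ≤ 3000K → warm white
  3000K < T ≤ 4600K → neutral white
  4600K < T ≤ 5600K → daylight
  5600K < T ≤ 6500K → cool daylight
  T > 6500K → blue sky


Temperature: 10600K
10600K > 6500K → blue sky
Classification: blue sky


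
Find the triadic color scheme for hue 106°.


Triadic: equally spaced at 120° intervals
H1 = 106°
H2 = (106 + 120) mod 360 = 226°
H3 = (106 + 240) mod 360 = 346°
Triadic = 106°, 226°, 346°


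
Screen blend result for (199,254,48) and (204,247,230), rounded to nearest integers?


Screen: C = 255 - (255-A)×(255-B)/255, rounded to nearest integer
R: 255 - (255-199)×(255-204)/255 = 255 - 2856/255 ≈ 255 - 11.200 = 243.800 → 244
G: 255 - (255-254)×(255-247)/255 = 255 - 8/255 ≈ 255 - 0.031 = 254.969 → 255
B: 255 - (255-48)×(255-230)/255 = 255 - 5175/255 ≈ 255 - 20.294 = 234.706 → 235
= RGB(244, 255, 235)


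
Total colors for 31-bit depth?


Colors = 2^bits = 2^31
= 2,147,483,648 colors


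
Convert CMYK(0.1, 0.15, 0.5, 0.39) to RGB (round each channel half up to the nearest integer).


R = 255 × (1-C) × (1-K) = 255 × 0.90 × 0.61 = 139.995 → 140
G = 255 × (1-M) × (1-K) = 255 × 0.85 × 0.61 = 132.2175 → 132
B = 255 × (1-Y) × (1-K) = 255 × 0.50 × 0.61 = 77.775 → 78
= RGB(140, 132, 78)


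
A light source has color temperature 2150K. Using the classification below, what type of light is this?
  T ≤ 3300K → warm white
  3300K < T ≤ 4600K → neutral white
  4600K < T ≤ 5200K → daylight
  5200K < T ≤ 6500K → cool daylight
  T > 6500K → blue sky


Temperature: 2150K
2150K ≤ 3300K → warm white
Classification: warm white


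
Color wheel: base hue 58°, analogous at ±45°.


Base hue: 58°
Left analog: (58 - 45) mod 360 = 13°
Right analog: (58 + 45) mod 360 = 103°
Analogous hues = 13° and 103°


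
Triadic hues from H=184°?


Triadic: equally spaced at 120° intervals
H1 = 184°
H2 = (184 + 120) mod 360 = 304°
H3 = (184 + 240) mod 360 = 64°
Triadic = 184°, 304°, 64°


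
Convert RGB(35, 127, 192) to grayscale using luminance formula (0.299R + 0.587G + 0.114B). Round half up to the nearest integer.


Gray = 0.299×R + 0.587×G + 0.114×B
Gray = 0.299×35 + 0.587×127 + 0.114×192
Gray = 10.465 + 74.549 + 21.888
Gray = 106.902 → round half up → 107
Gray = 107


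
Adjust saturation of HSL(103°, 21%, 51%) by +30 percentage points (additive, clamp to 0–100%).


Original S = 21%
Adjustment = +30 percentage points
New S = 21 + (30) = 51
Clamp to [0, 100] → 51
= HSL(103°, 51%, 51%)


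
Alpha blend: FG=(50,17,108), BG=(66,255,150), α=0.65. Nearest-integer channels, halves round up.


C = α×F + (1-α)×B, with 1-α = 0.35
R: 0.65×50 + 0.35×66 = 32.50 + 23.10 = 55.60 → 56
G: 0.65×17 + 0.35×255 = 11.05 + 89.25 = 100.30 → 100
B: 0.65×108 + 0.35×150 = 70.20 + 52.50 = 122.70 → 123
= RGB(56, 100, 123)


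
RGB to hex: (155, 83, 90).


R = 155 → 9B (hex)
G = 83 → 53 (hex)
B = 90 → 5A (hex)
Hex = #9B535A


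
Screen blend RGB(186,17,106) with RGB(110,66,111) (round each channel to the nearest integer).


Screen: C = 255 - (255-A)×(255-B)/255, rounded to nearest integer
R: 255 - (255-186)×(255-110)/255 = 255 - 10005/255 ≈ 255 - 39.235 = 215.765 → 216
G: 255 - (255-17)×(255-66)/255 = 255 - 44982/255 ≈ 255 - 176.400 = 78.600 → 79
B: 255 - (255-106)×(255-111)/255 = 255 - 21456/255 ≈ 255 - 84.141 = 170.859 → 171
= RGB(216, 79, 171)


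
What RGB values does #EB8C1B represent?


EB → 235 (R)
8C → 140 (G)
1B → 27 (B)
= RGB(235, 140, 27)


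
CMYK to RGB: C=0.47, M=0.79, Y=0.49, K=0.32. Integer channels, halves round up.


R = 255 × (1-C) × (1-K) = 255 × 0.53 × 0.68 = 91.902 → 92
G = 255 × (1-M) × (1-K) = 255 × 0.21 × 0.68 = 36.414 → 36
B = 255 × (1-Y) × (1-K) = 255 × 0.51 × 0.68 = 88.434 → 88
= RGB(92, 36, 88)


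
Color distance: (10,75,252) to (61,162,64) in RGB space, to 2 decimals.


d = √[(R₁-R₂)² + (G₁-G₂)² + (B₁-B₂)²]
d = √[(10-61)² + (75-162)² + (252-64)²]
d = √[2601 + 7569 + 35344]
d = √45514
d ≈ 213.34


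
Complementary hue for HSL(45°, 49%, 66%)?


Complement = opposite side of color wheel = hue + 180°
H' = (45 + 180) mod 360 = 225°
S and L unchanged.
= HSL(225°, 49%, 66%)


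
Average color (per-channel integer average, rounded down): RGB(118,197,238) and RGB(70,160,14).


Midpoint: each channel = ⌊(C₁+C₂)/2⌋
R: ⌊(118+70)/2⌋ = 94
G: ⌊(197+160)/2⌋ = 178
B: ⌊(238+14)/2⌋ = 126
= RGB(94, 178, 126)


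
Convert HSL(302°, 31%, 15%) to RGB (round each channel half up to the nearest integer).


H=302°, S=0.31, L=0.15
C = (1-|2L-1|)×S = (1-|-0.70|)×0.31 = 0.093
H' = H/60 = 302/60 ≈ 5.0333; X = C×(1-|H' mod 2 - 1|) = 0.0899
m = L - C/2 = 0.15 - 0.0465 = 0.1035
Sector ⌊H'⌋ = 5 → (R',G',B') = (0.093, 0.0, 0.0899)
RGB = ((R'+m)×255, (G'+m)×255, (B'+m)×255) = (50.1075, 26.3925, 49.317)
Round half up → RGB(50, 26, 49)


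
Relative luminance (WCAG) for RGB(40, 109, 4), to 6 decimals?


Linearize each channel (sRGB transfer function): c = v/255; c_lin = c/12.92 if c ≤ 0.04045, else ((c+0.055)/1.055)^2.4
  R: 40/255 ≈ 0.156863 > 0.04045 → ((0.156863+0.055)/1.055)^2.4 ≈ 0.021219
  G: 109/255 ≈ 0.427451 > 0.04045 → ((0.427451+0.055)/1.055)^2.4 ≈ 0.152926
  B: 4/255 ≈ 0.015686 ≤ 0.04045 → 0.015686/12.92 ≈ 0.001214
R_lin = 0.021219, G_lin = 0.152926, B_lin = 0.001214
L = 0.2126×R + 0.7152×G + 0.0722×B
L = 0.2126×0.021219 + 0.7152×0.152926 + 0.0722×0.001214
L ≈ 0.113972


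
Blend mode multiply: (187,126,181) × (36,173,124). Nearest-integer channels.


Multiply: C = A×B/255, rounded to nearest integer
R: 187×36/255 = 6732/255 ≈ 26.400 → 26
G: 126×173/255 = 21798/255 ≈ 85.482 → 85
B: 181×124/255 = 22444/255 ≈ 88.016 → 88
= RGB(26, 85, 88)


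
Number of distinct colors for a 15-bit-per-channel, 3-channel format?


Total bits = 15 bits/channel × 3 channels = 45 bits
Distinct colors = 2^45
= 35,184,372,088,832 colors


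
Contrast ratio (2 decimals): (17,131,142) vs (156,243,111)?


Linearize each sRGB channel c=v/255: c/12.92 if c ≤ 0.04045 else ((c+0.055)/1.055)^2.4
L = 0.2126×R_lin + 0.7152×G_lin + 0.0722×B_lin
Color 1 (17,131,142):
  R=17: 17/255≈0.0667 > 0.04045 → ((0.0667+0.055)/1.055)^2.4 ≈ 0.00561
  G=131: 131/255≈0.5137 > 0.04045 → ((0.5137+0.055)/1.055)^2.4 ≈ 0.22697
  B=142: 142/255≈0.5569 > 0.04045 → ((0.5569+0.055)/1.055)^2.4 ≈ 0.27050
  L1 = 0.2126×0.00561 + 0.7152×0.22697 + 0.0722×0.27050 ≈ 0.18305
Color 2 (156,243,111):
  R=156: 156/255≈0.6118 > 0.04045 → ((0.6118+0.055)/1.055)^2.4 ≈ 0.33245
  G=243: 243/255≈0.9529 > 0.04045 → ((0.9529+0.055)/1.055)^2.4 ≈ 0.89627
  B=111: 111/255≈0.4353 > 0.04045 → ((0.4353+0.055)/1.055)^2.4 ≈ 0.15896
  L2 = 0.2126×0.33245 + 0.7152×0.89627 + 0.0722×0.15896 ≈ 0.72317
Lighter = 0.72317, Darker = 0.18305
Ratio = (L_lighter + 0.05) / (L_darker + 0.05)
Ratio = (0.72317 + 0.05) / (0.18305 + 0.05) = 0.77317 / 0.23305 ≈ 3.3176
Ratio ≈ 3.32:1


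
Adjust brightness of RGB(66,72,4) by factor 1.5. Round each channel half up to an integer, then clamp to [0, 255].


Multiply each channel by 1.5, round half up, clamp to [0, 255]
R: 66×1.5 = 99
G: 72×1.5 = 108
B: 4×1.5 = 6
= RGB(99, 108, 6)


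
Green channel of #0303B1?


Color: #0303B1
R = 03 = 3
G = 03 = 3
B = B1 = 177
Green = 3


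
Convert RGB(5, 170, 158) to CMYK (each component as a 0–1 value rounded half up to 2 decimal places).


R'=5/255≈0.0196, G'=170/255≈0.6667, B'=158/255≈0.6196
K = 1 - max(R',G',B') = 1 - 170/255 = 85/255 = 0.33333… → 0.33
(1-R'-K)/(1-K) simplifies to (max-R)/max with max = 170:
C = (170-5)/170 = 165/170 = 0.97058… → 0.97
M = (170-170)/170 = 0/170 = 0 → 0.00
Y = (170-158)/170 = 12/170 = 0.07058… → 0.07
= CMYK(0.97, 0.00, 0.07, 0.33)


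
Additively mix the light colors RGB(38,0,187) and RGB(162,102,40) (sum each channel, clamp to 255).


Additive: each channel = min(255, C₁+C₂)
R: 38+162 = 200 → 200
G: 0+102 = 102 → 102
B: 187+40 = 227 → 227
= RGB(200, 102, 227)


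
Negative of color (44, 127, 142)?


Invert: (255-R, 255-G, 255-B)
R: 255-44 = 211
G: 255-127 = 128
B: 255-142 = 113
= RGB(211, 128, 113)


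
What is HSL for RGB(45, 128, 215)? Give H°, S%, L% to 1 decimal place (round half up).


Normalize: R'=45/255≈0.1765, G'=128/255≈0.5020, B'=215/255≈0.8431
Max=215/255, Min=45/255, Δ=Max-Min=170/255
L = (Max+Min)/2 = (215+45)/510 = 260/510 = 0.50980… → L = 51.0%
L > 0.5 → S = Δ/(2-Max-Min) = 170/(510-215-45) = 170/250 = 0.68 → S = 68.0%
(the 1/255 factors cancel in S and H, so raw channel differences can be used)
Max is B' → H = 60 × ((R-G)/Δ + 4) = 60 × ((45-128)/170 + 4)
  -83/170 + 4 = -0.4882… + 4 = 3.5117…
  H = 60 × 3.5117… = 210.705…° → H = 210.7°
= HSL(210.7°, 68.0%, 51.0%)


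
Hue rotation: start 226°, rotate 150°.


New hue = (H + rotation) mod 360
New hue = (226 + 150) mod 360
= 376 mod 360
= 16°


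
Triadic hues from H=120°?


Triadic: equally spaced at 120° intervals
H1 = 120°
H2 = (120 + 120) mod 360 = 240°
H3 = (120 + 240) mod 360 = 0°
Triadic = 120°, 240°, 0°


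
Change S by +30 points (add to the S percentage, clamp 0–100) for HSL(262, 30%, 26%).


Original S = 30%
Adjustment = +30 percentage points
New S = 30 + (30) = 60
Clamp to [0, 100] → 60
= HSL(262°, 60%, 26%)


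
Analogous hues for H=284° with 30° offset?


Base hue: 284°
Left analog: (284 - 30) mod 360 = 254°
Right analog: (284 + 30) mod 360 = 314°
Analogous hues = 254° and 314°


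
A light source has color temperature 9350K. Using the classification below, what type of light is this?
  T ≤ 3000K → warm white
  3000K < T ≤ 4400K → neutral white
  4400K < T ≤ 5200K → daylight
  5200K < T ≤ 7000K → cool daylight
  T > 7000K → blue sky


Temperature: 9350K
9350K > 7000K → blue sky
Classification: blue sky


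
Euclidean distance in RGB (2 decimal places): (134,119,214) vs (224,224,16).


d = √[(R₁-R₂)² + (G₁-G₂)² + (B₁-B₂)²]
d = √[(134-224)² + (119-224)² + (214-16)²]
d = √[8100 + 11025 + 39204]
d = √58329
d ≈ 241.51


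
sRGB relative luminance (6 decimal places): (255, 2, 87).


Linearize each channel (sRGB transfer function): c = v/255; c_lin = c/12.92 if c ≤ 0.04045, else ((c+0.055)/1.055)^2.4
  R: 255/255 ≈ 1.000000 > 0.04045 → ((1.000000+0.055)/1.055)^2.4 ≈ 1.000000
  G: 2/255 ≈ 0.007843 ≤ 0.04045 → 0.007843/12.92 ≈ 0.000607
  B: 87/255 ≈ 0.341176 > 0.04045 → ((0.341176+0.055)/1.055)^2.4 ≈ 0.095307
R_lin = 1.000000, G_lin = 0.000607, B_lin = 0.095307
L = 0.2126×R + 0.7152×G + 0.0722×B
L = 0.2126×1.000000 + 0.7152×0.000607 + 0.0722×0.095307
L ≈ 0.219915


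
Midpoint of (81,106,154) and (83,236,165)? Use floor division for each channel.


Midpoint: each channel = ⌊(C₁+C₂)/2⌋
R: ⌊(81+83)/2⌋ = 82
G: ⌊(106+236)/2⌋ = 171
B: ⌊(154+165)/2⌋ = 159
= RGB(82, 171, 159)


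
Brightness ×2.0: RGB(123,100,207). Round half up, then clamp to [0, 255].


Multiply each channel by 2.0, round half up, clamp to [0, 255]
R: 123×2.0 = 246
G: 100×2.0 = 200
B: 207×2.0 = 414 → clamp → 255
= RGB(246, 200, 255)


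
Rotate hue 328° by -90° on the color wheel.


New hue = (H + rotation) mod 360
New hue = (328 -90) mod 360
= 238 mod 360
= 238°


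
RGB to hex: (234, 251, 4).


R = 234 → EA (hex)
G = 251 → FB (hex)
B = 4 → 04 (hex)
Hex = #EAFB04


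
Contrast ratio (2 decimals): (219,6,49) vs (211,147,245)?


Linearize each sRGB channel c=v/255: c/12.92 if c ≤ 0.04045 else ((c+0.055)/1.055)^2.4
L = 0.2126×R_lin + 0.7152×G_lin + 0.0722×B_lin
Color 1 (219,6,49):
  R=219: 219/255≈0.8588 > 0.04045 → ((0.8588+0.055)/1.055)^2.4 ≈ 0.70838
  G=6: 6/255≈0.0235 ≤ 0.04045 → 0.0235/12.92 ≈ 0.00182
  B=49: 49/255≈0.1922 > 0.04045 → ((0.1922+0.055)/1.055)^2.4 ≈ 0.03071
  L1 = 0.2126×0.70838 + 0.7152×0.00182 + 0.0722×0.03071 ≈ 0.15412
Color 2 (211,147,245):
  R=211: 211/255≈0.8275 > 0.04045 → ((0.8275+0.055)/1.055)^2.4 ≈ 0.65141
  G=147: 147/255≈0.5765 > 0.04045 → ((0.5765+0.055)/1.055)^2.4 ≈ 0.29177
  B=245: 245/255≈0.9608 > 0.04045 → ((0.9608+0.055)/1.055)^2.4 ≈ 0.91310
  L2 = 0.2126×0.65141 + 0.7152×0.29177 + 0.0722×0.91310 ≈ 0.41309
Lighter = 0.41309, Darker = 0.15412
Ratio = (L_lighter + 0.05) / (L_darker + 0.05)
Ratio = (0.41309 + 0.05) / (0.15412 + 0.05) = 0.46309 / 0.20412 ≈ 2.2687
Ratio ≈ 2.27:1


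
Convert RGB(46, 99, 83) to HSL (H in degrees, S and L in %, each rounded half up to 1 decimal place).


Normalize: R'=46/255≈0.1804, G'=99/255≈0.3882, B'=83/255≈0.3255
Max=99/255, Min=46/255, Δ=Max-Min=53/255
L = (Max+Min)/2 = (99+46)/510 = 145/510 = 0.28431… → L = 28.4%
L ≤ 0.5 → S = Δ/(Max+Min) = 53/(99+46) = 53/145 = 0.36551… → S = 36.6%
(the 1/255 factors cancel in S and H, so raw channel differences can be used)
Max is G' → H = 60 × ((B-R)/Δ + 2) = 60 × ((83-46)/53 + 2)
  37/53 + 2 = 0.6981… + 2 = 2.6981…
  H = 60 × 2.6981… = 161.886…° → H = 161.9°
= HSL(161.9°, 36.6%, 28.4%)


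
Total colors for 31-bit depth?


Colors = 2^bits = 2^31
= 2,147,483,648 colors


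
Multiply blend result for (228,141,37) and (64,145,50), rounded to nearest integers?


Multiply: C = A×B/255, rounded to nearest integer
R: 228×64/255 = 14592/255 ≈ 57.224 → 57
G: 141×145/255 = 20445/255 ≈ 80.176 → 80
B: 37×50/255 = 1850/255 ≈ 7.255 → 7
= RGB(57, 80, 7)


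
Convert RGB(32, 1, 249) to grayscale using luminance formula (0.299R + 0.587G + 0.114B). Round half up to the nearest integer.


Gray = 0.299×R + 0.587×G + 0.114×B
Gray = 0.299×32 + 0.587×1 + 0.114×249
Gray = 9.568 + 0.587 + 28.386
Gray = 38.541 → round half up → 39
Gray = 39


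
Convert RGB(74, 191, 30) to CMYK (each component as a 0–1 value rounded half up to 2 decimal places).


R'=74/255≈0.2902, G'=191/255≈0.7490, B'=30/255≈0.1176
K = 1 - max(R',G',B') = 1 - 191/255 = 64/255 = 0.25098… → 0.25
(1-R'-K)/(1-K) simplifies to (max-R)/max with max = 191:
C = (191-74)/191 = 117/191 = 0.61256… → 0.61
M = (191-191)/191 = 0/191 = 0 → 0.00
Y = (191-30)/191 = 161/191 = 0.84293… → 0.84
= CMYK(0.61, 0.00, 0.84, 0.25)


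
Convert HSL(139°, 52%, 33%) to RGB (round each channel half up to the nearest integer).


H=139°, S=0.52, L=0.33
C = (1-|2L-1|)×S = (1-|-0.34|)×0.52 = 0.3432
H' = H/60 = 139/60 ≈ 2.3167; X = C×(1-|H' mod 2 - 1|) = 0.10868
m = L - C/2 = 0.33 - 0.1716 = 0.1584
Sector ⌊H'⌋ = 2 → (R',G',B') = (0.0, 0.3432, 0.10868)
RGB = ((R'+m)×255, (G'+m)×255, (B'+m)×255) = (40.392, 127.908, 68.1054)
Round half up → RGB(40, 128, 68)


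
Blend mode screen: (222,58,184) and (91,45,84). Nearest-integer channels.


Screen: C = 255 - (255-A)×(255-B)/255, rounded to nearest integer
R: 255 - (255-222)×(255-91)/255 = 255 - 5412/255 ≈ 255 - 21.224 = 233.776 → 234
G: 255 - (255-58)×(255-45)/255 = 255 - 41370/255 ≈ 255 - 162.235 = 92.765 → 93
B: 255 - (255-184)×(255-84)/255 = 255 - 12141/255 ≈ 255 - 47.612 = 207.388 → 207
= RGB(234, 93, 207)


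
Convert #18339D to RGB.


18 → 24 (R)
33 → 51 (G)
9D → 157 (B)
= RGB(24, 51, 157)


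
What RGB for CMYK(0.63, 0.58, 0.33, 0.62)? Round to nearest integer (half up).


R = 255 × (1-C) × (1-K) = 255 × 0.37 × 0.38 = 35.853 → 36
G = 255 × (1-M) × (1-K) = 255 × 0.42 × 0.38 = 40.698 → 41
B = 255 × (1-Y) × (1-K) = 255 × 0.67 × 0.38 = 64.923 → 65
= RGB(36, 41, 65)


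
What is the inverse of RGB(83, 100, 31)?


Invert: (255-R, 255-G, 255-B)
R: 255-83 = 172
G: 255-100 = 155
B: 255-31 = 224
= RGB(172, 155, 224)


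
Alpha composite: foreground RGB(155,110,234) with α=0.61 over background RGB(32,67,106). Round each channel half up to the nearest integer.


C = α×F + (1-α)×B, with 1-α = 0.39
R: 0.61×155 + 0.39×32 = 94.55 + 12.48 = 107.03 → 107
G: 0.61×110 + 0.39×67 = 67.10 + 26.13 = 93.23 → 93
B: 0.61×234 + 0.39×106 = 142.74 + 41.34 = 184.08 → 184
= RGB(107, 93, 184)


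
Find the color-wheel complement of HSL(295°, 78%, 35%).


Complement = opposite side of color wheel = hue + 180°
H' = (295 + 180) mod 360 = 115°
S and L unchanged.
= HSL(115°, 78%, 35%)


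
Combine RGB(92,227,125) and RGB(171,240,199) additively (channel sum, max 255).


Additive: each channel = min(255, C₁+C₂)
R: 92+171 = 263 → 255
G: 227+240 = 467 → 255
B: 125+199 = 324 → 255
= RGB(255, 255, 255)


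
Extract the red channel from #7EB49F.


Color: #7EB49F
R = 7E = 126
G = B4 = 180
B = 9F = 159
Red = 126


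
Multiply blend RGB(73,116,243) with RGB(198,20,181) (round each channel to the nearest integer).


Multiply: C = A×B/255, rounded to nearest integer
R: 73×198/255 = 14454/255 ≈ 56.682 → 57
G: 116×20/255 = 2320/255 ≈ 9.098 → 9
B: 243×181/255 = 43983/255 ≈ 172.482 → 172
= RGB(57, 9, 172)


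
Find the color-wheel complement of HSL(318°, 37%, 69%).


Complement = opposite side of color wheel = hue + 180°
H' = (318 + 180) mod 360 = 138°
S and L unchanged.
= HSL(138°, 37%, 69%)


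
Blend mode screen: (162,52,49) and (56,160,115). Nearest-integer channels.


Screen: C = 255 - (255-A)×(255-B)/255, rounded to nearest integer
R: 255 - (255-162)×(255-56)/255 = 255 - 18507/255 ≈ 255 - 72.576 = 182.424 → 182
G: 255 - (255-52)×(255-160)/255 = 255 - 19285/255 ≈ 255 - 75.627 = 179.373 → 179
B: 255 - (255-49)×(255-115)/255 = 255 - 28840/255 ≈ 255 - 113.098 = 141.902 → 142
= RGB(182, 179, 142)


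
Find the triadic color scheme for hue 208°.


Triadic: equally spaced at 120° intervals
H1 = 208°
H2 = (208 + 120) mod 360 = 328°
H3 = (208 + 240) mod 360 = 88°
Triadic = 208°, 328°, 88°
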